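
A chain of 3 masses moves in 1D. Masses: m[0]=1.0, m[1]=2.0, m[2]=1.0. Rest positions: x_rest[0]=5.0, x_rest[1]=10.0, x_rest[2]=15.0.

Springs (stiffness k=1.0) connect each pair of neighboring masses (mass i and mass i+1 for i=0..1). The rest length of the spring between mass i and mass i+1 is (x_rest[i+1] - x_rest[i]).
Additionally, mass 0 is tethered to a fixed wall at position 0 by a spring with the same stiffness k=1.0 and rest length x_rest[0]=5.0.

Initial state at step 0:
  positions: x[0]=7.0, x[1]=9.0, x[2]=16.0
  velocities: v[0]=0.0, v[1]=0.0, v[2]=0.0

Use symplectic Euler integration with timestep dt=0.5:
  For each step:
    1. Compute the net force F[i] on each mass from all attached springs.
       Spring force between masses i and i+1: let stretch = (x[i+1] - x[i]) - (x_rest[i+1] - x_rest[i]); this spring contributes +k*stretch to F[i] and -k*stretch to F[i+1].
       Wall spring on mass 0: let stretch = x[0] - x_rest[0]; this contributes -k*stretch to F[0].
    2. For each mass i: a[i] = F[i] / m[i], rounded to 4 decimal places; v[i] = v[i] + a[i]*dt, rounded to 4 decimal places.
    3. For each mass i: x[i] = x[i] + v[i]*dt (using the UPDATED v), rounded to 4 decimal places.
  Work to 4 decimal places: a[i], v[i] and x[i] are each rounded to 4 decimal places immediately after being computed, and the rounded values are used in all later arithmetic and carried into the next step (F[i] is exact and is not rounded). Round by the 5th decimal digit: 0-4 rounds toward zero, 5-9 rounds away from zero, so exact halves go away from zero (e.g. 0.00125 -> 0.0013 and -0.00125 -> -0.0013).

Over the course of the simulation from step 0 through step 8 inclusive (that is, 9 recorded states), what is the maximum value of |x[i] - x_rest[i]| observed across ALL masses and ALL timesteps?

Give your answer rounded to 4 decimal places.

Step 0: x=[7.0000 9.0000 16.0000] v=[0.0000 0.0000 0.0000]
Step 1: x=[5.7500 9.6250 15.5000] v=[-2.5000 1.2500 -1.0000]
Step 2: x=[4.0313 10.5000 14.7813] v=[-3.4375 1.7500 -1.4375]
Step 3: x=[2.9219 11.1016 14.2422] v=[-2.2188 1.2032 -1.0782]
Step 4: x=[3.1270 11.0733 14.1680] v=[0.4101 -0.0566 -0.1485]
Step 5: x=[4.5369 10.4386 14.5701] v=[2.8198 -1.2695 0.8042]
Step 6: x=[6.2880 9.5826 15.1894] v=[3.5022 -1.7121 1.2385]
Step 7: x=[7.2908 9.0156 15.6570] v=[2.0055 -1.1341 0.9351]
Step 8: x=[6.9021 9.0632 15.7142] v=[-0.7775 0.0951 0.1144]
Max displacement = 2.2908

Answer: 2.2908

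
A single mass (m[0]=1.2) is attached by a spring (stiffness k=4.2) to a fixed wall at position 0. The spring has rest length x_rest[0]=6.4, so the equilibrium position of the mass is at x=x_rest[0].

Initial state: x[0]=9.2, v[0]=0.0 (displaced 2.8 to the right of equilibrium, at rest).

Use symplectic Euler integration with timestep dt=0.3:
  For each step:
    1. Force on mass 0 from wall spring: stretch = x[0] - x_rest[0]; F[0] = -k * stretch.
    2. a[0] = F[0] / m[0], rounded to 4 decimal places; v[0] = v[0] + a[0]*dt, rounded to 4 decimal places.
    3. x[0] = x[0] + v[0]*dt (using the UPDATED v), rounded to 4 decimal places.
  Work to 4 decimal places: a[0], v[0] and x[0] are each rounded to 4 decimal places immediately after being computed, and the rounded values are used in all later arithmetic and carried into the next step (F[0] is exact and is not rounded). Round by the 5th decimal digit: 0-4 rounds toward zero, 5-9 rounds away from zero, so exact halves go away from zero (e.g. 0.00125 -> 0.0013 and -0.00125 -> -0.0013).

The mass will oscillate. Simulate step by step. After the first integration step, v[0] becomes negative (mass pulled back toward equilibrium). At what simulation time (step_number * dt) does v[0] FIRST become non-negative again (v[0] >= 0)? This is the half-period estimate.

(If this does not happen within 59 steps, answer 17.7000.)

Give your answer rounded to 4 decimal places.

Step 0: x=[9.2000] v=[0.0000]
Step 1: x=[8.3180] v=[-2.9400]
Step 2: x=[6.8318] v=[-4.9539]
Step 3: x=[5.2096] v=[-5.4073]
Step 4: x=[3.9624] v=[-4.1574]
Step 5: x=[3.4830] v=[-1.5979]
Step 6: x=[3.9225] v=[1.4650]
First v>=0 after going negative at step 6, time=1.8000

Answer: 1.8000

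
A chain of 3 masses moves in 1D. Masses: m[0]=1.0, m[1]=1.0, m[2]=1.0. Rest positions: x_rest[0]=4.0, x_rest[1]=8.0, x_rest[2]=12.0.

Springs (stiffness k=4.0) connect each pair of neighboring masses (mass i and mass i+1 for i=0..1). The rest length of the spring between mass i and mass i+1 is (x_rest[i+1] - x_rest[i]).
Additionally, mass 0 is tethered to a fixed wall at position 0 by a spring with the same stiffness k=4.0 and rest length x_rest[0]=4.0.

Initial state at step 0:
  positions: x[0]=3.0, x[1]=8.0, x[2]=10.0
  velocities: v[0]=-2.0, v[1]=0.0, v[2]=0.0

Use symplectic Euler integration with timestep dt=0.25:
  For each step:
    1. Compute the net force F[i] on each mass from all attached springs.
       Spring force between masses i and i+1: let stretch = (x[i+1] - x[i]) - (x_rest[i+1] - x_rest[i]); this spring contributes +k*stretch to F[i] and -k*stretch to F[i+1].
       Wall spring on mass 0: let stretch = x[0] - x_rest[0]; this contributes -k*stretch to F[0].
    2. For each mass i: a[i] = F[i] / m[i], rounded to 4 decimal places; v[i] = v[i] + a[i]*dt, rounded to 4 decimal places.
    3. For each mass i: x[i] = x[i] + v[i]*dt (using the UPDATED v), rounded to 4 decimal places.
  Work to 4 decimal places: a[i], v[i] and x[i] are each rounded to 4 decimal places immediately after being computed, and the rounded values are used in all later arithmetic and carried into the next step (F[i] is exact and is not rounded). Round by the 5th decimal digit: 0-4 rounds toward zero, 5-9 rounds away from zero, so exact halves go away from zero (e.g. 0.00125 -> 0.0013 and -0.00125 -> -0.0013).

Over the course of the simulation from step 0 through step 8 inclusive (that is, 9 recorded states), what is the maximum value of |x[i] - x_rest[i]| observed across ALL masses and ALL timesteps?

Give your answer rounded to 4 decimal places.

Answer: 2.2500

Derivation:
Step 0: x=[3.0000 8.0000 10.0000] v=[-2.0000 0.0000 0.0000]
Step 1: x=[3.0000 7.2500 10.5000] v=[0.0000 -3.0000 2.0000]
Step 2: x=[3.3125 6.2500 11.1875] v=[1.2500 -4.0000 2.7500]
Step 3: x=[3.5313 5.7500 11.6406] v=[0.8750 -2.0000 1.8125]
Step 4: x=[3.4219 6.1680 11.6211] v=[-0.4376 1.6719 -0.0781]
Step 5: x=[3.1436 7.2627 11.2383] v=[-1.1134 4.3789 -1.5312]
Step 6: x=[3.1091 8.3216 10.8616] v=[-0.1379 4.2354 -1.5068]
Step 7: x=[3.6005 8.7123 10.8499] v=[1.9655 1.5629 -0.0468]
Step 8: x=[4.4697 8.3595 11.3038] v=[3.4768 -1.4113 1.8156]
Max displacement = 2.2500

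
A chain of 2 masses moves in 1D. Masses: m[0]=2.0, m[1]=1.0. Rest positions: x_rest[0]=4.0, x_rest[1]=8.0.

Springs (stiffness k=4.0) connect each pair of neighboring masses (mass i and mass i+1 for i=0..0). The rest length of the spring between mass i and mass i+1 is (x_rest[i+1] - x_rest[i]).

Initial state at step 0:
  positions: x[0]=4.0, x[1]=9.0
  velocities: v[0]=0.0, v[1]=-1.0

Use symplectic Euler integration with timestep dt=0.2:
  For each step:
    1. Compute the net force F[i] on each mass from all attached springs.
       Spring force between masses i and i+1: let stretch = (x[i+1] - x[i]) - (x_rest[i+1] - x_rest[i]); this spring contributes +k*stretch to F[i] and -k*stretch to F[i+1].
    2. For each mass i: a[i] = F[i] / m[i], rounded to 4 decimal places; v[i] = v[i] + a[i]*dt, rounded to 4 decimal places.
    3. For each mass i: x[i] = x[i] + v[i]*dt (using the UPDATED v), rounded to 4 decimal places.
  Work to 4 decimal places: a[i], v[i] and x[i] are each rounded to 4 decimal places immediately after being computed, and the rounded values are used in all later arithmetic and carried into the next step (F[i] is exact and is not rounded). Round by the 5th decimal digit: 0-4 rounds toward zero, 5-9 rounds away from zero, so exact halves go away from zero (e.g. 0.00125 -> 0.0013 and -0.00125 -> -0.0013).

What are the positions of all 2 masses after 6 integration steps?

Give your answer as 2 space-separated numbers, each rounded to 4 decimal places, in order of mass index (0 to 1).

Step 0: x=[4.0000 9.0000] v=[0.0000 -1.0000]
Step 1: x=[4.0800 8.6400] v=[0.4000 -1.8000]
Step 2: x=[4.2048 8.1904] v=[0.6240 -2.2480]
Step 3: x=[4.3284 7.7431] v=[0.6182 -2.2365]
Step 4: x=[4.4052 7.3894] v=[0.3841 -1.7683]
Step 5: x=[4.4008 7.1983] v=[-0.0222 -0.9557]
Step 6: x=[4.3002 7.1996] v=[-0.5032 0.0063]

Answer: 4.3002 7.1996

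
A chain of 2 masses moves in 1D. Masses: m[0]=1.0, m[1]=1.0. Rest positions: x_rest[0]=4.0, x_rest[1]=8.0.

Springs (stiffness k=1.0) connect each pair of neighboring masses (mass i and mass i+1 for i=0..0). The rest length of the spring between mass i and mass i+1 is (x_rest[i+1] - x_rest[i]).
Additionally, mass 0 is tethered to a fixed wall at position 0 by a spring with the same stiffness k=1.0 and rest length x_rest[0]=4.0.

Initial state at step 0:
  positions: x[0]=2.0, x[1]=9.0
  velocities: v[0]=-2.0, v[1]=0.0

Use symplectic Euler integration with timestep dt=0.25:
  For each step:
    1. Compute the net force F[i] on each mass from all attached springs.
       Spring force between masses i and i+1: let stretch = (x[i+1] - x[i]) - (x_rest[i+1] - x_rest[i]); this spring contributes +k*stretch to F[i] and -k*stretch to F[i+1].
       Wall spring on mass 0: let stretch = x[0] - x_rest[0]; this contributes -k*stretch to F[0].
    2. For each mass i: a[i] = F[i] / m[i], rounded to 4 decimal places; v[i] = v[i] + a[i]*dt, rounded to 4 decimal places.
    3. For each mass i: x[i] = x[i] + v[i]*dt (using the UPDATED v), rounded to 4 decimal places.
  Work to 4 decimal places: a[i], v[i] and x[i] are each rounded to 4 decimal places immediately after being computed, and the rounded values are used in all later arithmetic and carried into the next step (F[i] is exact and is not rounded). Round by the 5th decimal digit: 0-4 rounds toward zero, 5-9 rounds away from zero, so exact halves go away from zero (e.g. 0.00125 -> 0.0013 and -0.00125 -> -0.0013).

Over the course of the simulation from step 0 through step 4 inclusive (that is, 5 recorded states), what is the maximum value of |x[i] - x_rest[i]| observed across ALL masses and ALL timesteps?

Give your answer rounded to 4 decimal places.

Answer: 2.1875

Derivation:
Step 0: x=[2.0000 9.0000] v=[-2.0000 0.0000]
Step 1: x=[1.8125 8.8125] v=[-0.7500 -0.7500]
Step 2: x=[1.9492 8.4375] v=[0.5469 -1.5000]
Step 3: x=[2.3696 7.9070] v=[1.6817 -2.1221]
Step 4: x=[2.9880 7.2804] v=[2.4737 -2.5065]
Max displacement = 2.1875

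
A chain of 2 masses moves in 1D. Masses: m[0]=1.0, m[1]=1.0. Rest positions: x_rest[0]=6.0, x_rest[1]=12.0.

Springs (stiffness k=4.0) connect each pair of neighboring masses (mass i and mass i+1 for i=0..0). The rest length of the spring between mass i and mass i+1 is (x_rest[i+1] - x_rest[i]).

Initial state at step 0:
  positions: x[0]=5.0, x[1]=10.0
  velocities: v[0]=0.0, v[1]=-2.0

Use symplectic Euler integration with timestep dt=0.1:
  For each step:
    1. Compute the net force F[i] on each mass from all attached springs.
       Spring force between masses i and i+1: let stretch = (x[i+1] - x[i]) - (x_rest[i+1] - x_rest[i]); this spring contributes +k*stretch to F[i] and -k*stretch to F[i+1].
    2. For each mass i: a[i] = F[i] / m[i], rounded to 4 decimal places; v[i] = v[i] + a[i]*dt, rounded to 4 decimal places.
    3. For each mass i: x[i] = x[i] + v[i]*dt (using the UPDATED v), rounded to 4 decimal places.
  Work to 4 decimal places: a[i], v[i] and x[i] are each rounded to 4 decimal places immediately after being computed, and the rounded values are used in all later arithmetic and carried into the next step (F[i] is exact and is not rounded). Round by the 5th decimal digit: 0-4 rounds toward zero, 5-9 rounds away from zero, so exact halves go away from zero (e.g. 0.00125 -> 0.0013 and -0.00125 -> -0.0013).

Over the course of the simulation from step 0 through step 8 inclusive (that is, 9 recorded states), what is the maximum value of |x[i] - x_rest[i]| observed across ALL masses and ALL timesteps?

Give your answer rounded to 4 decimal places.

Step 0: x=[5.0000 10.0000] v=[0.0000 -2.0000]
Step 1: x=[4.9600 9.8400] v=[-0.4000 -1.6000]
Step 2: x=[4.8752 9.7248] v=[-0.8480 -1.1520]
Step 3: x=[4.7444 9.6556] v=[-1.3082 -0.6918]
Step 4: x=[4.5700 9.6300] v=[-1.7437 -0.2563]
Step 5: x=[4.3580 9.6420] v=[-2.1197 0.1197]
Step 6: x=[4.1174 9.6826] v=[-2.4061 0.4061]
Step 7: x=[3.8594 9.7406] v=[-2.5800 0.5800]
Step 8: x=[3.5967 9.8034] v=[-2.6275 0.6275]
Max displacement = 2.4033

Answer: 2.4033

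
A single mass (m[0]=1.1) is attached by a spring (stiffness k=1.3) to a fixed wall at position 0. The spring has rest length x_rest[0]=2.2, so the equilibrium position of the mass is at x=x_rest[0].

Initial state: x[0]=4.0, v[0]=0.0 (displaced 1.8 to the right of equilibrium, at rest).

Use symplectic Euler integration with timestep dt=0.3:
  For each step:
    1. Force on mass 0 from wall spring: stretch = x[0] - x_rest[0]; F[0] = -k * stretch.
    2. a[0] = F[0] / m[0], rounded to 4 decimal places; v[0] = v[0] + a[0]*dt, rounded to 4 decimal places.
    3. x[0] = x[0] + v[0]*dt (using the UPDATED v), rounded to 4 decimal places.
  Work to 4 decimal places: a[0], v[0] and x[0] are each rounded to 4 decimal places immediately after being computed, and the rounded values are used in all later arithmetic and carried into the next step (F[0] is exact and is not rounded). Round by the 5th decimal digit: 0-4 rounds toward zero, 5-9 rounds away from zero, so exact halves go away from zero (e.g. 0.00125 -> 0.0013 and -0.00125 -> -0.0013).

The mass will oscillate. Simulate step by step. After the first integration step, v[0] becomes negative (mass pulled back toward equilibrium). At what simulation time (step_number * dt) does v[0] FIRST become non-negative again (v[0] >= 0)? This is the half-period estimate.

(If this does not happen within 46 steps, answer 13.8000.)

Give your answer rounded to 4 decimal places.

Step 0: x=[4.0000] v=[0.0000]
Step 1: x=[3.8085] v=[-0.6382]
Step 2: x=[3.4460] v=[-1.2085]
Step 3: x=[2.9509] v=[-1.6503]
Step 4: x=[2.3760] v=[-1.9165]
Step 5: x=[1.7823] v=[-1.9789]
Step 6: x=[1.2331] v=[-1.8308]
Step 7: x=[0.7867] v=[-1.4880]
Step 8: x=[0.4906] v=[-0.9869]
Step 9: x=[0.3764] v=[-0.3808]
Step 10: x=[0.4561] v=[0.2658]
First v>=0 after going negative at step 10, time=3.0000

Answer: 3.0000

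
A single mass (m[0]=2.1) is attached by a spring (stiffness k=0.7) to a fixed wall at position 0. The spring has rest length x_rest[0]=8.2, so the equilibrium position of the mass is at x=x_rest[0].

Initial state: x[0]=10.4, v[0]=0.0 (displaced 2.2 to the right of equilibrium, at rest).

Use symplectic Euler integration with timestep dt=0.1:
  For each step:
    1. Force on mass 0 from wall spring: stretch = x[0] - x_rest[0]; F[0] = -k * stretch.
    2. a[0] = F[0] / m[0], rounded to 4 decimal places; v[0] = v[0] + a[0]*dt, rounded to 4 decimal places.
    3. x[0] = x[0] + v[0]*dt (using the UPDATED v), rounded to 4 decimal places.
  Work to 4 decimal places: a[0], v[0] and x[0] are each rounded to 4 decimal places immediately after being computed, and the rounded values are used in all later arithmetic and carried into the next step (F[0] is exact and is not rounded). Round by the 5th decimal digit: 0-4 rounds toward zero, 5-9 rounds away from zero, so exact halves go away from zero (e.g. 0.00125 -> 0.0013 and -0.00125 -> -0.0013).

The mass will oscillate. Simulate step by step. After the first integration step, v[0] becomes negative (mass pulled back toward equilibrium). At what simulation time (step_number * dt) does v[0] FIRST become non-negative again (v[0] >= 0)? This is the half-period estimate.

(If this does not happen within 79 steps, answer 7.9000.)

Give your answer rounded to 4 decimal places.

Step 0: x=[10.4000] v=[0.0000]
Step 1: x=[10.3927] v=[-0.0733]
Step 2: x=[10.3781] v=[-0.1464]
Step 3: x=[10.3562] v=[-0.2190]
Step 4: x=[10.3271] v=[-0.2909]
Step 5: x=[10.2909] v=[-0.3618]
Step 6: x=[10.2478] v=[-0.4315]
Step 7: x=[10.1978] v=[-0.4998]
Step 8: x=[10.1412] v=[-0.5664]
Step 9: x=[10.0781] v=[-0.6311]
Step 10: x=[10.0087] v=[-0.6937]
Step 11: x=[9.9333] v=[-0.7540]
Step 12: x=[9.8521] v=[-0.8118]
Step 13: x=[9.7654] v=[-0.8669]
Step 14: x=[9.6735] v=[-0.9191]
Step 15: x=[9.5767] v=[-0.9682]
Step 16: x=[9.4753] v=[-1.0141]
Step 17: x=[9.3696] v=[-1.0566]
Step 18: x=[9.2600] v=[-1.0956]
Step 19: x=[9.1469] v=[-1.1309]
Step 20: x=[9.0307] v=[-1.1625]
Step 21: x=[8.9117] v=[-1.1902]
Step 22: x=[8.7903] v=[-1.2139]
Step 23: x=[8.6669] v=[-1.2336]
Step 24: x=[8.5420] v=[-1.2492]
Step 25: x=[8.4159] v=[-1.2606]
Step 26: x=[8.2891] v=[-1.2678]
Step 27: x=[8.1620] v=[-1.2708]
Step 28: x=[8.0351] v=[-1.2695]
Step 29: x=[7.9087] v=[-1.2640]
Step 30: x=[7.7833] v=[-1.2543]
Step 31: x=[7.6593] v=[-1.2404]
Step 32: x=[7.5371] v=[-1.2224]
Step 33: x=[7.4171] v=[-1.2003]
Step 34: x=[7.2997] v=[-1.1742]
Step 35: x=[7.1853] v=[-1.1442]
Step 36: x=[7.0743] v=[-1.1104]
Step 37: x=[6.9670] v=[-1.0729]
Step 38: x=[6.8638] v=[-1.0318]
Step 39: x=[6.7651] v=[-0.9873]
Step 40: x=[6.6712] v=[-0.9395]
Step 41: x=[6.5824] v=[-0.8885]
Step 42: x=[6.4989] v=[-0.8346]
Step 43: x=[6.4211] v=[-0.7779]
Step 44: x=[6.3492] v=[-0.7186]
Step 45: x=[6.2835] v=[-0.6569]
Step 46: x=[6.2242] v=[-0.5930]
Step 47: x=[6.1715] v=[-0.5271]
Step 48: x=[6.1256] v=[-0.4595]
Step 49: x=[6.0866] v=[-0.3904]
Step 50: x=[6.0546] v=[-0.3200]
Step 51: x=[6.0298] v=[-0.2485]
Step 52: x=[6.0122] v=[-0.1762]
Step 53: x=[6.0019] v=[-0.1033]
Step 54: x=[5.9989] v=[-0.0300]
Step 55: x=[6.0032] v=[0.0434]
First v>=0 after going negative at step 55, time=5.5000

Answer: 5.5000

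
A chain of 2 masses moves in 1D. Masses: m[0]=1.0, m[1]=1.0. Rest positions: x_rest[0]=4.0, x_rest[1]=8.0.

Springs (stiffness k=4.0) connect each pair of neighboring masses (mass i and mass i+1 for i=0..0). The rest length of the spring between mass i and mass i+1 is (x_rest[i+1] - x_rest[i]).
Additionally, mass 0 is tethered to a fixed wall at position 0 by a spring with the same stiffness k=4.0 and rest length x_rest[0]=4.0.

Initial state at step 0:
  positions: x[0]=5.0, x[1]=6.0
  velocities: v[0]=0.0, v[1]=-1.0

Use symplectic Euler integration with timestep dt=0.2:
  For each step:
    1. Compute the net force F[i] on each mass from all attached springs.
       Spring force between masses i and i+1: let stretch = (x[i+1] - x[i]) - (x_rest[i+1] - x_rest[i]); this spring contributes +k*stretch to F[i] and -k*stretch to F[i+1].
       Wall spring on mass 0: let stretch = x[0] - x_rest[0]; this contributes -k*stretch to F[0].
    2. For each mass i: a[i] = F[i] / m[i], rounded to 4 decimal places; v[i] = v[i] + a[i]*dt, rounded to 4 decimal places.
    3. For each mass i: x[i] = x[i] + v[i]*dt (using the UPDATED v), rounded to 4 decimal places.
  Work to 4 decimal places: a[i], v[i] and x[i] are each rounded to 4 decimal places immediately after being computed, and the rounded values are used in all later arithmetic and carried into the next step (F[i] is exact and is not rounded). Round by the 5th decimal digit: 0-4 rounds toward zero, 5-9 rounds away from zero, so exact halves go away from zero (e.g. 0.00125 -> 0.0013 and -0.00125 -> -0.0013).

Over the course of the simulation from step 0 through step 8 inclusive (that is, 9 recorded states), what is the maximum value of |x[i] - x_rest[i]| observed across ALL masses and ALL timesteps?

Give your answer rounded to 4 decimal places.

Answer: 2.1921

Derivation:
Step 0: x=[5.0000 6.0000] v=[0.0000 -1.0000]
Step 1: x=[4.3600 6.2800] v=[-3.2000 1.4000]
Step 2: x=[3.3296 6.8928] v=[-5.1520 3.0640]
Step 3: x=[2.3366 7.5755] v=[-4.9651 3.4134]
Step 4: x=[1.8079 8.0600] v=[-2.6433 2.4223]
Step 5: x=[1.9903 8.1841] v=[0.9121 0.6206]
Step 6: x=[2.8453 7.9572] v=[4.2749 -1.1344]
Step 7: x=[4.0629 7.5524] v=[6.0882 -2.0239]
Step 8: x=[5.1888 7.2293] v=[5.6295 -1.6155]
Max displacement = 2.1921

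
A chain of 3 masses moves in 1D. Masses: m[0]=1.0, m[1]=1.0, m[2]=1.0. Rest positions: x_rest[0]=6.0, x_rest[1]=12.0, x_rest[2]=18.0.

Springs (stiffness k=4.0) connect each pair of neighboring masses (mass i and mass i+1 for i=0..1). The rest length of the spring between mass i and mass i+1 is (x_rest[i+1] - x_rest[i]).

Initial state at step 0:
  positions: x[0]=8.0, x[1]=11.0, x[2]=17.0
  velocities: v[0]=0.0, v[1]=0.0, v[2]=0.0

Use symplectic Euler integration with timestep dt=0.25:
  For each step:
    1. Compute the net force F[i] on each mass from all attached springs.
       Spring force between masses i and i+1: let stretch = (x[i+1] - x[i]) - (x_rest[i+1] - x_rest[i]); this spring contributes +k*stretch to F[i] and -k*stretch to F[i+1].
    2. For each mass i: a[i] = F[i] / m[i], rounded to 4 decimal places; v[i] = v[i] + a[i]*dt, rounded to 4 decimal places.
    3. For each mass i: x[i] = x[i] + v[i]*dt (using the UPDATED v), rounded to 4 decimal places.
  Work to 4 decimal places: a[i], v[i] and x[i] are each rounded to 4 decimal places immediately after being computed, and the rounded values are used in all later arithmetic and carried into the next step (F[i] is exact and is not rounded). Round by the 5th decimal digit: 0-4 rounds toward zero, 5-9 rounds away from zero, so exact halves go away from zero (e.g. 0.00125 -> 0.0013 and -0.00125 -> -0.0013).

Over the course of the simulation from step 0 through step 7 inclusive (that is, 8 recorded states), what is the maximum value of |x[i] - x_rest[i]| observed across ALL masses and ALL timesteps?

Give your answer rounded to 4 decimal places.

Answer: 2.0301

Derivation:
Step 0: x=[8.0000 11.0000 17.0000] v=[0.0000 0.0000 0.0000]
Step 1: x=[7.2500 11.7500 17.0000] v=[-3.0000 3.0000 0.0000]
Step 2: x=[6.1250 12.6875 17.1875] v=[-4.5000 3.7500 0.7500]
Step 3: x=[5.1406 13.1094 17.7500] v=[-3.9375 1.6875 2.2500]
Step 4: x=[4.6484 12.6992 18.6524] v=[-1.9687 -1.6407 3.6094]
Step 5: x=[4.6689 11.7646 19.5665] v=[0.0821 -3.7383 3.6562]
Step 6: x=[4.9634 11.0066 20.0301] v=[1.1778 -3.0321 1.8543]
Step 7: x=[5.2687 10.9937 19.7378] v=[1.2210 -0.0518 -1.1692]
Max displacement = 2.0301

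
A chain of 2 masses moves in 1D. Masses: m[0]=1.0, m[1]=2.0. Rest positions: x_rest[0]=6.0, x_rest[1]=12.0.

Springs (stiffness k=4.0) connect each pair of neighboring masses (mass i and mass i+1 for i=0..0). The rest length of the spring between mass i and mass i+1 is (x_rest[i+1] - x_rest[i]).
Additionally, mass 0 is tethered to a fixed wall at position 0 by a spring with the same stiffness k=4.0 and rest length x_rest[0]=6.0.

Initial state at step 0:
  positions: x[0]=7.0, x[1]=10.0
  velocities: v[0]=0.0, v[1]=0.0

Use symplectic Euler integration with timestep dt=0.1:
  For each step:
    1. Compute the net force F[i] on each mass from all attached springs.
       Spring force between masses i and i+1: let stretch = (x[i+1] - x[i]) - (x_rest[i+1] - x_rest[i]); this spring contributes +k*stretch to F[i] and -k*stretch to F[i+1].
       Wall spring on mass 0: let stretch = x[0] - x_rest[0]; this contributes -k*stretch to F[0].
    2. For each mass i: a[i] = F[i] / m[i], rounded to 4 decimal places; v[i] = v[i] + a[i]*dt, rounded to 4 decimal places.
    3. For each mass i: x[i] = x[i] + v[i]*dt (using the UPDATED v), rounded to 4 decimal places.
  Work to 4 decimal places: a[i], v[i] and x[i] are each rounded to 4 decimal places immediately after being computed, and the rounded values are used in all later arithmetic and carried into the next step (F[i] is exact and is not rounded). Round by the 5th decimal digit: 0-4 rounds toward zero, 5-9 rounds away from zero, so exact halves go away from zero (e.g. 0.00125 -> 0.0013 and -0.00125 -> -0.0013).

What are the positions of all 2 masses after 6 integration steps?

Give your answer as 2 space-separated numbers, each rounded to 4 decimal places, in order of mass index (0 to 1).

Step 0: x=[7.0000 10.0000] v=[0.0000 0.0000]
Step 1: x=[6.8400 10.0600] v=[-1.6000 0.6000]
Step 2: x=[6.5352 10.1756] v=[-3.0480 1.1560]
Step 3: x=[6.1146 10.3384] v=[-4.2059 1.6279]
Step 4: x=[5.6184 10.5367] v=[-4.9622 1.9831]
Step 5: x=[5.0942 10.7566] v=[-5.2422 2.1994]
Step 6: x=[4.5927 10.9833] v=[-5.0149 2.2669]

Answer: 4.5927 10.9833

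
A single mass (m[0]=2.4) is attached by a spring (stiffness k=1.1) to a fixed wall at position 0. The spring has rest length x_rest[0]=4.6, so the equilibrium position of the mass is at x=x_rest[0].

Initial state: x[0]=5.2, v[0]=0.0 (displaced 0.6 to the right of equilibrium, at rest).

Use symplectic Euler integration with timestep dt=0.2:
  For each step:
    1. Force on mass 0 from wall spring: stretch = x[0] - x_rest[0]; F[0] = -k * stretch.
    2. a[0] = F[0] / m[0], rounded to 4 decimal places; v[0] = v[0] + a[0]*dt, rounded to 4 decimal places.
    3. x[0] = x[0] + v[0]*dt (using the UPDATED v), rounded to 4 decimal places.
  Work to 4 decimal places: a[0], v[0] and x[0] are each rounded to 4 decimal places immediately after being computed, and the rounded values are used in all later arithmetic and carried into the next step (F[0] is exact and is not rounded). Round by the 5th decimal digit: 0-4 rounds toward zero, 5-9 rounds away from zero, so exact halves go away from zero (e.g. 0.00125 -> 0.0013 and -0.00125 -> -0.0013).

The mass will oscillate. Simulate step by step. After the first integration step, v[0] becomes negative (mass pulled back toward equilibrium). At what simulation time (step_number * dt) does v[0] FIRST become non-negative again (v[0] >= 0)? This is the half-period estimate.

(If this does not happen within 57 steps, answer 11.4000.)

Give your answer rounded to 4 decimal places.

Step 0: x=[5.2000] v=[0.0000]
Step 1: x=[5.1890] v=[-0.0550]
Step 2: x=[5.1672] v=[-0.1090]
Step 3: x=[5.1350] v=[-0.1610]
Step 4: x=[5.0930] v=[-0.2100]
Step 5: x=[5.0420] v=[-0.2552]
Step 6: x=[4.9829] v=[-0.2957]
Step 7: x=[4.9167] v=[-0.3308]
Step 8: x=[4.8447] v=[-0.3598]
Step 9: x=[4.7683] v=[-0.3822]
Step 10: x=[4.6888] v=[-0.3976]
Step 11: x=[4.6077] v=[-0.4057]
Step 12: x=[4.5264] v=[-0.4064]
Step 13: x=[4.4465] v=[-0.3997]
Step 14: x=[4.3694] v=[-0.3856]
Step 15: x=[4.2965] v=[-0.3645]
Step 16: x=[4.2292] v=[-0.3367]
Step 17: x=[4.1687] v=[-0.3027]
Step 18: x=[4.1161] v=[-0.2632]
Step 19: x=[4.0723] v=[-0.2188]
Step 20: x=[4.0382] v=[-0.1704]
Step 21: x=[4.0144] v=[-0.1189]
Step 22: x=[4.0014] v=[-0.0652]
Step 23: x=[3.9993] v=[-0.0103]
Step 24: x=[4.0083] v=[0.0448]
First v>=0 after going negative at step 24, time=4.8000

Answer: 4.8000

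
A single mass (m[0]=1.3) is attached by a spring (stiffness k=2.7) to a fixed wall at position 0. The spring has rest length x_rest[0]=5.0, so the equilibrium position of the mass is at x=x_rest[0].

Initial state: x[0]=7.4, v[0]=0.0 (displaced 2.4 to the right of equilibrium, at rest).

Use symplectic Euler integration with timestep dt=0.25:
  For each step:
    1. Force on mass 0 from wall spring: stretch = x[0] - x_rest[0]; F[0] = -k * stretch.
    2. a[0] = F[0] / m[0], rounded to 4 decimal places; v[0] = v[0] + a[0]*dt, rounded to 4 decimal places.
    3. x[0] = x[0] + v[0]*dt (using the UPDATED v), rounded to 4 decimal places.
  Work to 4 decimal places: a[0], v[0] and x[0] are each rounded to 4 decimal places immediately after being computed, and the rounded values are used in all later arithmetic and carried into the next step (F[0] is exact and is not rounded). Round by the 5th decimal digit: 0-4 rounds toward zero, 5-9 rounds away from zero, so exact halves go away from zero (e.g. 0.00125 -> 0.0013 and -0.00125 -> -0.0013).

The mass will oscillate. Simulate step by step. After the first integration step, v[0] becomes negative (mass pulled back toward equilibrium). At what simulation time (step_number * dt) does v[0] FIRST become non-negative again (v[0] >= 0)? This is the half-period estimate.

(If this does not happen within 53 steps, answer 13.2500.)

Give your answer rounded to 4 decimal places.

Step 0: x=[7.4000] v=[0.0000]
Step 1: x=[7.0885] v=[-1.2462]
Step 2: x=[6.5059] v=[-2.3306]
Step 3: x=[5.7278] v=[-3.1125]
Step 4: x=[4.8552] v=[-3.4904]
Step 5: x=[4.0014] v=[-3.4152]
Step 6: x=[3.2772] v=[-2.8967]
Step 7: x=[2.7767] v=[-2.0022]
Step 8: x=[2.5648] v=[-0.8478]
Step 9: x=[2.6690] v=[0.4166]
First v>=0 after going negative at step 9, time=2.2500

Answer: 2.2500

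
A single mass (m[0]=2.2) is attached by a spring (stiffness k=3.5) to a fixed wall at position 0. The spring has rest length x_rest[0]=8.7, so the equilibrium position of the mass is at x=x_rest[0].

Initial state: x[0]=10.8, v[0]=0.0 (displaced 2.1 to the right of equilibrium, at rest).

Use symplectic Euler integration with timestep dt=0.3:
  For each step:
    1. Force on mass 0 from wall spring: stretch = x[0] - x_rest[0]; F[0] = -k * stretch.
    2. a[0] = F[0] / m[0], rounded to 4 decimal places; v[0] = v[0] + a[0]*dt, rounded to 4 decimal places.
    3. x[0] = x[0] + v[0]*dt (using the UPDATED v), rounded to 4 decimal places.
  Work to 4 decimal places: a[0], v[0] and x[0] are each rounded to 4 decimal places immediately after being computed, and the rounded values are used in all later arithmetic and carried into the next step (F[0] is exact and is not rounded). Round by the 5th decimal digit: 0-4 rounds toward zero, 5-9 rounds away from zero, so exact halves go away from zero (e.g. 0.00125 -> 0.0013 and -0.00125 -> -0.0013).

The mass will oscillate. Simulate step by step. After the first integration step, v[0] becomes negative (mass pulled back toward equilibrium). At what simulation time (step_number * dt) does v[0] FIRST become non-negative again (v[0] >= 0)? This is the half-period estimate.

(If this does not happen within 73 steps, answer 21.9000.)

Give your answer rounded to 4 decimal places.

Step 0: x=[10.8000] v=[0.0000]
Step 1: x=[10.4993] v=[-1.0023]
Step 2: x=[9.9410] v=[-1.8611]
Step 3: x=[9.2050] v=[-2.4534]
Step 4: x=[8.3967] v=[-2.6944]
Step 5: x=[7.6318] v=[-2.5497]
Step 6: x=[7.0198] v=[-2.0399]
Step 7: x=[6.6484] v=[-1.2380]
Step 8: x=[6.5708] v=[-0.2588]
Step 9: x=[6.7980] v=[0.7574]
First v>=0 after going negative at step 9, time=2.7000

Answer: 2.7000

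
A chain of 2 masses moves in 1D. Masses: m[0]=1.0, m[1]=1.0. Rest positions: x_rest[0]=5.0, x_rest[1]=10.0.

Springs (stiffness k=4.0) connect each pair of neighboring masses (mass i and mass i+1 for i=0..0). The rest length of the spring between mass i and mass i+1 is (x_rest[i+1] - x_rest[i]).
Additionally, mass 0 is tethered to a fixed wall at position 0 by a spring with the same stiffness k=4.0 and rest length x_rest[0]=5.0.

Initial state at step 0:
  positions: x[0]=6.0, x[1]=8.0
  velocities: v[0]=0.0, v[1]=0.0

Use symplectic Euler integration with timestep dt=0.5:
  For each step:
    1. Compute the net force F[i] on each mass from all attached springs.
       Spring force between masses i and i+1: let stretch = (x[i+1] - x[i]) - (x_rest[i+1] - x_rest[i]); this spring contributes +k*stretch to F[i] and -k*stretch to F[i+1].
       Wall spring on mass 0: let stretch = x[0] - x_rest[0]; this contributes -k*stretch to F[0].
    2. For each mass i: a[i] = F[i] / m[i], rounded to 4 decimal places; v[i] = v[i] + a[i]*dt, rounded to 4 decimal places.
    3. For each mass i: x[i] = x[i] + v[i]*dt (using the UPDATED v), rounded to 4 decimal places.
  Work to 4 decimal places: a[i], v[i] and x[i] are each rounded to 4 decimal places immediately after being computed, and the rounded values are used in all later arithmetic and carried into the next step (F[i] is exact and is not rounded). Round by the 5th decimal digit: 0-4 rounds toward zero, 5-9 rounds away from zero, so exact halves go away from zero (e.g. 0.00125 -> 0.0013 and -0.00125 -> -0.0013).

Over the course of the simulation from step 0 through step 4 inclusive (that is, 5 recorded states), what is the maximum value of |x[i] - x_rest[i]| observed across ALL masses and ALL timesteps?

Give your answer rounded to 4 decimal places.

Answer: 3.0000

Derivation:
Step 0: x=[6.0000 8.0000] v=[0.0000 0.0000]
Step 1: x=[2.0000 11.0000] v=[-8.0000 6.0000]
Step 2: x=[5.0000 10.0000] v=[6.0000 -2.0000]
Step 3: x=[8.0000 9.0000] v=[6.0000 -2.0000]
Step 4: x=[4.0000 12.0000] v=[-8.0000 6.0000]
Max displacement = 3.0000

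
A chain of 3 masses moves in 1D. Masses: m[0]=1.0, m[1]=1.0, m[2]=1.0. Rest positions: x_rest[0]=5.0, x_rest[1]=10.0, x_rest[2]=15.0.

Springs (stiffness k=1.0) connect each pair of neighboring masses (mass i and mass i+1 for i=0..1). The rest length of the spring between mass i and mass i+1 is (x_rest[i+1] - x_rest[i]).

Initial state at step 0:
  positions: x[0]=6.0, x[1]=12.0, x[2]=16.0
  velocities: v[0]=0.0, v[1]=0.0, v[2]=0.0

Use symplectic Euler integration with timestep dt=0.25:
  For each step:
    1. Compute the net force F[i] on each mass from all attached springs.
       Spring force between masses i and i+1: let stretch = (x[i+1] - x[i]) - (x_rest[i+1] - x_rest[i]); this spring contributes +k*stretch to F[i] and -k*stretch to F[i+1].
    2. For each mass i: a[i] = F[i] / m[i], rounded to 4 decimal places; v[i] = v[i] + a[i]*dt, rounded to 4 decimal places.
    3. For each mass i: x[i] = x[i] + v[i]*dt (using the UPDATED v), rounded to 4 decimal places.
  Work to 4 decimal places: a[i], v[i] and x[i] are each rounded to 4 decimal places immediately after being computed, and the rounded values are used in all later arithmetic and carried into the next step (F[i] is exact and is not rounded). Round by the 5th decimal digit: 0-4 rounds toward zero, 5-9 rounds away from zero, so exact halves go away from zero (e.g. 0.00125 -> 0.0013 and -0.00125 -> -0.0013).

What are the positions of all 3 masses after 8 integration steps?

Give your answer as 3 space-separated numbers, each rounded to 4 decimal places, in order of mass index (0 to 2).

Answer: 6.6213 10.7579 16.6213

Derivation:
Step 0: x=[6.0000 12.0000 16.0000] v=[0.0000 0.0000 0.0000]
Step 1: x=[6.0625 11.8750 16.0625] v=[0.2500 -0.5000 0.2500]
Step 2: x=[6.1758 11.6484 16.1758] v=[0.4531 -0.9063 0.4531]
Step 3: x=[6.3186 11.3628 16.3186] v=[0.5713 -1.1426 0.5713]
Step 4: x=[6.4642 11.0716 16.4642] v=[0.5824 -1.1647 0.5824]
Step 5: x=[6.5853 10.8295 16.5853] v=[0.4843 -0.9684 0.4843]
Step 6: x=[6.6592 10.6819 16.6592] v=[0.2954 -0.5905 0.2954]
Step 7: x=[6.6720 10.6564 16.6720] v=[0.0511 -0.1019 0.0511]
Step 8: x=[6.6213 10.7579 16.6213] v=[-0.2028 0.4059 -0.2028]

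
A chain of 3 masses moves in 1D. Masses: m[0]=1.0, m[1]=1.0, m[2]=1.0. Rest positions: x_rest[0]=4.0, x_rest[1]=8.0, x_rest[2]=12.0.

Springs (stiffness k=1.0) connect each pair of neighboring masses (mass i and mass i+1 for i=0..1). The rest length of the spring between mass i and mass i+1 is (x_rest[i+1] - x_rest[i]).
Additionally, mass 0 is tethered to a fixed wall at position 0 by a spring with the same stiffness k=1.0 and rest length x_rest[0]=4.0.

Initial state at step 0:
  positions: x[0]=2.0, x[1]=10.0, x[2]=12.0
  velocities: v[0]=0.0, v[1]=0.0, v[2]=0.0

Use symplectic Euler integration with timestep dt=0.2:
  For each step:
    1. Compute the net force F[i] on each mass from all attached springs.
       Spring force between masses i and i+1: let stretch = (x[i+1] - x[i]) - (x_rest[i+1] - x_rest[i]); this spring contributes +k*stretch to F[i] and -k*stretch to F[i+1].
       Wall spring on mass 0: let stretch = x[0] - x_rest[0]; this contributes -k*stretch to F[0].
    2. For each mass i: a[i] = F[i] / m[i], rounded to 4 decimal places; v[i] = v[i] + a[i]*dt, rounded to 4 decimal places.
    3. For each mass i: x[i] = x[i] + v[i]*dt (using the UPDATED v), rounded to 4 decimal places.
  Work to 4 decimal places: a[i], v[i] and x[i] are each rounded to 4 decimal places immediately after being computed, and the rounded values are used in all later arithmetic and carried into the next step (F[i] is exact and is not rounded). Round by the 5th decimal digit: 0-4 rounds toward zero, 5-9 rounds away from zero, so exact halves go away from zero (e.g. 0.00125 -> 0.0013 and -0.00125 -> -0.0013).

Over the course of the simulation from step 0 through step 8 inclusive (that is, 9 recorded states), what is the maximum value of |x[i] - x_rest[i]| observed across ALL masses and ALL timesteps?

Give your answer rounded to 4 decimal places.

Answer: 2.0383

Derivation:
Step 0: x=[2.0000 10.0000 12.0000] v=[0.0000 0.0000 0.0000]
Step 1: x=[2.2400 9.7600 12.0800] v=[1.2000 -1.2000 0.4000]
Step 2: x=[2.6912 9.3120 12.2272] v=[2.2560 -2.2400 0.7360]
Step 3: x=[3.2996 8.7158 12.4178] v=[3.0419 -2.9811 0.9530]
Step 4: x=[3.9926 8.0510 12.6203] v=[3.4652 -3.3239 1.0126]
Step 5: x=[4.6883 7.4067 12.8000] v=[3.4784 -3.2217 0.8987]
Step 6: x=[5.3052 6.8694 12.9240] v=[3.0844 -2.6867 0.6200]
Step 7: x=[5.7724 6.5117 12.9658] v=[2.3362 -1.7886 0.2091]
Step 8: x=[6.0383 6.3826 12.9095] v=[1.3296 -0.6456 -0.2817]
Max displacement = 2.0383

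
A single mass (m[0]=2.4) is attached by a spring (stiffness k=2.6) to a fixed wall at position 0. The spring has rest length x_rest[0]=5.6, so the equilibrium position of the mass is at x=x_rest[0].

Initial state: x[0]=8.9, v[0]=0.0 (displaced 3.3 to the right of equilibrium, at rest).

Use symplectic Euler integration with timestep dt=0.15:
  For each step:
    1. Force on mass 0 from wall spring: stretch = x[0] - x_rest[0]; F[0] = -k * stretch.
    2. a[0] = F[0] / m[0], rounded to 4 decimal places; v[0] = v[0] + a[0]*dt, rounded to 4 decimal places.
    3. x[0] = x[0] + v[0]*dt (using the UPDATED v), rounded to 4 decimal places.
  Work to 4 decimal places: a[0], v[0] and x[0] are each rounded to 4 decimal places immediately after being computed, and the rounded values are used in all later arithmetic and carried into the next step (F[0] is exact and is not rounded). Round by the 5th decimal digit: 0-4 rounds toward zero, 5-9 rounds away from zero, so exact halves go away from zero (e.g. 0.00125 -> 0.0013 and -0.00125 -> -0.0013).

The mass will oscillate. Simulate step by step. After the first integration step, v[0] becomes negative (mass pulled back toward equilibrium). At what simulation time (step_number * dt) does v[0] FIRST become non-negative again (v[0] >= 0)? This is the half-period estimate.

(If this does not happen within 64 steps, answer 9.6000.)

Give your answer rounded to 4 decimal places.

Step 0: x=[8.9000] v=[0.0000]
Step 1: x=[8.8196] v=[-0.5363]
Step 2: x=[8.6607] v=[-1.0595]
Step 3: x=[8.4272] v=[-1.5569]
Step 4: x=[8.1248] v=[-2.0163]
Step 5: x=[7.7608] v=[-2.4266]
Step 6: x=[7.3441] v=[-2.7777]
Step 7: x=[6.8849] v=[-3.0611]
Step 8: x=[6.3944] v=[-3.2699]
Step 9: x=[5.8846] v=[-3.3990]
Step 10: x=[5.3678] v=[-3.4452]
Step 11: x=[4.8567] v=[-3.4075]
Step 12: x=[4.3637] v=[-3.2867]
Step 13: x=[3.9008] v=[-3.0858]
Step 14: x=[3.4793] v=[-2.8097]
Step 15: x=[3.1095] v=[-2.4651]
Step 16: x=[2.8004] v=[-2.0604]
Step 17: x=[2.5596] v=[-1.6055]
Step 18: x=[2.3929] v=[-1.1114]
Step 19: x=[2.3044] v=[-0.5902]
Step 20: x=[2.2962] v=[-0.0547]
Step 21: x=[2.3685] v=[0.4822]
First v>=0 after going negative at step 21, time=3.1500

Answer: 3.1500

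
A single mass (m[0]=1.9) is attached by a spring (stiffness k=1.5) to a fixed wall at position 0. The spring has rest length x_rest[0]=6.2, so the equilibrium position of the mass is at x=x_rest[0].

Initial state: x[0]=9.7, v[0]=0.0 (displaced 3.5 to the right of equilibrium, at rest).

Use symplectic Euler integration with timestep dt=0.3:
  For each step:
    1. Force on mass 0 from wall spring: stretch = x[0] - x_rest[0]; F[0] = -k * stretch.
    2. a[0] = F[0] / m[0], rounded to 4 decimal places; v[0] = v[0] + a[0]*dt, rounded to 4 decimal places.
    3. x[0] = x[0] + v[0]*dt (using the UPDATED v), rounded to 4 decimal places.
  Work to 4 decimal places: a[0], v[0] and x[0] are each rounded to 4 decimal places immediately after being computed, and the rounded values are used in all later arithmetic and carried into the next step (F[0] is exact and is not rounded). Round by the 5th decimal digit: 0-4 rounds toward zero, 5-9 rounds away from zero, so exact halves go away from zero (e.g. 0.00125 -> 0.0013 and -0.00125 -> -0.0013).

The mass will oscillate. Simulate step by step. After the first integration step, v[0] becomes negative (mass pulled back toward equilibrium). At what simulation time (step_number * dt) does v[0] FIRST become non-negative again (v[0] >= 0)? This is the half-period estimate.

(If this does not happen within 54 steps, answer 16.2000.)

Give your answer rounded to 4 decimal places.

Answer: 3.6000

Derivation:
Step 0: x=[9.7000] v=[0.0000]
Step 1: x=[9.4513] v=[-0.8290]
Step 2: x=[8.9716] v=[-1.5990]
Step 3: x=[8.2950] v=[-2.2554]
Step 4: x=[7.4695] v=[-2.7516]
Step 5: x=[6.5538] v=[-3.0523]
Step 6: x=[5.6130] v=[-3.1361]
Step 7: x=[4.7139] v=[-2.9971]
Step 8: x=[3.9204] v=[-2.6451]
Step 9: x=[3.2888] v=[-2.1052]
Step 10: x=[2.8641] v=[-1.4157]
Step 11: x=[2.6764] v=[-0.6256]
Step 12: x=[2.7391] v=[0.2089]
First v>=0 after going negative at step 12, time=3.6000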